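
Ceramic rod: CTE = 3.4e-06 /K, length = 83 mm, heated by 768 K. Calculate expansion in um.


dL = 3.4e-06 * 83 * 768 * 1000 = 216.73 um

216.73


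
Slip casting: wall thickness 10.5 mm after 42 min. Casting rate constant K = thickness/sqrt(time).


K = 10.5 / sqrt(42) = 10.5 / 6.4807 = 1.62 mm/min^0.5

1.62


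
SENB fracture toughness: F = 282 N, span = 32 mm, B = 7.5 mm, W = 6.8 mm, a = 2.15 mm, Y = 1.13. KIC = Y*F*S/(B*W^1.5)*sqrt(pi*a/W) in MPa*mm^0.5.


KIC = 1.13*282*32/(7.5*6.8^1.5)*sqrt(pi*2.15/6.8) = 76.42

76.42


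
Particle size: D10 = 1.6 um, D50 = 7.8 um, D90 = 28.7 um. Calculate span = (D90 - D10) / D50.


Span = (28.7 - 1.6) / 7.8 = 27.1 / 7.8 = 3.474

3.474


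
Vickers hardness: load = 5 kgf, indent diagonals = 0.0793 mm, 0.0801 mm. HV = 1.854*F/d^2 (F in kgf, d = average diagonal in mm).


d_avg = (0.0793+0.0801)/2 = 0.0797 mm
HV = 1.854*5/0.0797^2 = 1459

1459


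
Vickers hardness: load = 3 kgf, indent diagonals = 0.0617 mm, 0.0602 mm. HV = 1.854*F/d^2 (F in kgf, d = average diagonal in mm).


d_avg = (0.0617+0.0602)/2 = 0.06095 mm
HV = 1.854*3/0.06095^2 = 1497

1497


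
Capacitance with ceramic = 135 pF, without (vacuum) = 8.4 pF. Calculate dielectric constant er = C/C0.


er = 135 / 8.4 = 16.07

16.07


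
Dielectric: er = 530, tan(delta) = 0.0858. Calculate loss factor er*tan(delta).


Loss = 530 * 0.0858 = 45.474

45.474


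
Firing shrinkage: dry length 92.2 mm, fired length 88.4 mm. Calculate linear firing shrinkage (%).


FS = (92.2 - 88.4) / 92.2 * 100 = 4.12%

4.12


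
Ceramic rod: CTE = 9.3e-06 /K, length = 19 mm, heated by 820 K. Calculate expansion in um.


dL = 9.3e-06 * 19 * 820 * 1000 = 144.894 um

144.894


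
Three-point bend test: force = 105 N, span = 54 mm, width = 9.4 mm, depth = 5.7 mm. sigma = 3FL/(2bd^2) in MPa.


sigma = 3*105*54/(2*9.4*5.7^2) = 27.8 MPa

27.8


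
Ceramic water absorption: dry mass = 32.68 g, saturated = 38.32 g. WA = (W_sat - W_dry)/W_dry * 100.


WA = (38.32 - 32.68) / 32.68 * 100 = 17.26%

17.26


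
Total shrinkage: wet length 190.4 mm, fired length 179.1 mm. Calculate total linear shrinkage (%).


TS = (190.4 - 179.1) / 190.4 * 100 = 5.93%

5.93


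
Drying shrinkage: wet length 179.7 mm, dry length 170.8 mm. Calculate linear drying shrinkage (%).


DS = (179.7 - 170.8) / 179.7 * 100 = 4.95%

4.95


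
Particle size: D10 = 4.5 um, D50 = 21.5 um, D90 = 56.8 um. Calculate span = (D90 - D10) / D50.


Span = (56.8 - 4.5) / 21.5 = 52.3 / 21.5 = 2.433

2.433


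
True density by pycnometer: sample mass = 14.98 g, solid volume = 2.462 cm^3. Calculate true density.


TD = 14.98 / 2.462 = 6.084 g/cm^3

6.084


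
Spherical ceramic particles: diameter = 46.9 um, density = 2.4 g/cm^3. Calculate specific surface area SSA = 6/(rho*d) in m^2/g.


SSA = 6 / (2.4 * 46.9) = 0.053 m^2/g

0.053


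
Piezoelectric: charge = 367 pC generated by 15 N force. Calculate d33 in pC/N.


d33 = 367 / 15 = 24.5 pC/N

24.5


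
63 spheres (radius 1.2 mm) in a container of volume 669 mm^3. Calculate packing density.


V_sphere = 4/3*pi*1.2^3 = 7.2382 mm^3
Total V = 63*7.2382 = 456.0066 mm^3
PD = 456.0066 / 669 = 0.682

0.682


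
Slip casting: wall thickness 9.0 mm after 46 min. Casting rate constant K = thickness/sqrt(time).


K = 9.0 / sqrt(46) = 9.0 / 6.7823 = 1.327 mm/min^0.5

1.327


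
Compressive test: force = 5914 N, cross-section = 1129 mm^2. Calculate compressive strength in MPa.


CS = 5914 / 1129 = 5.2 MPa

5.2


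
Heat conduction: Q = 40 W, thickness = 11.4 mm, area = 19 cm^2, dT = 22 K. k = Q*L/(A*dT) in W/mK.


k = 40*11.4/1000/(19/10000*22) = 10.91 W/mK

10.91


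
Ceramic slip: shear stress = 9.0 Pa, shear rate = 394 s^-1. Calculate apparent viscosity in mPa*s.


eta = tau/gamma * 1000 = 9.0/394 * 1000 = 22.8 mPa*s

22.8


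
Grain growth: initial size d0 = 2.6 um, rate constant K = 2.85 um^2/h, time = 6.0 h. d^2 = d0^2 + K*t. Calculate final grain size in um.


d^2 = 2.6^2 + 2.85*6.0 = 23.86
d = sqrt(23.86) = 4.88 um

4.88


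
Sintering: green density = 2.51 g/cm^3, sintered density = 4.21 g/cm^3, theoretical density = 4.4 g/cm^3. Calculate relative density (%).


Relative = 4.21 / 4.4 * 100 = 95.7%

95.7


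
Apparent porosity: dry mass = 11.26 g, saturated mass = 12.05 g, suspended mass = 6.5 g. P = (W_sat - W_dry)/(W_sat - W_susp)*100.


P = (12.05 - 11.26) / (12.05 - 6.5) * 100 = 0.79 / 5.55 * 100 = 14.2%

14.2


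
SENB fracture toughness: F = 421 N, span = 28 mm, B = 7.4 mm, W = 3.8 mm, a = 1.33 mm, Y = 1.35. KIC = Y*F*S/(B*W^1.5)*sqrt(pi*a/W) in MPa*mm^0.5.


KIC = 1.35*421*28/(7.4*3.8^1.5)*sqrt(pi*1.33/3.8) = 304.42

304.42


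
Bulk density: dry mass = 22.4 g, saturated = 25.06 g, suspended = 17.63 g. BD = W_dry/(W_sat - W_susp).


BD = 22.4 / (25.06 - 17.63) = 22.4 / 7.43 = 3.015 g/cm^3

3.015


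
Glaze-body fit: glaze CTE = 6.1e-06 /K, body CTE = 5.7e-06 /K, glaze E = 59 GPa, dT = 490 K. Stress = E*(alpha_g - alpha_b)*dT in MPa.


Stress = 59*1000*(6.1e-06 - 5.7e-06)*490 = 11.6 MPa

11.6


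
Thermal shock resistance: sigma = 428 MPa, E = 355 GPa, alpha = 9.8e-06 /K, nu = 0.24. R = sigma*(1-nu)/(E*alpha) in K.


R = 428*(1-0.24)/(355*1000*9.8e-06) = 93 K

93


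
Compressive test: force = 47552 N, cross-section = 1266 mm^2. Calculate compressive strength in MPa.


CS = 47552 / 1266 = 37.6 MPa

37.6


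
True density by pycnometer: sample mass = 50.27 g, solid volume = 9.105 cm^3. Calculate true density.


TD = 50.27 / 9.105 = 5.521 g/cm^3

5.521


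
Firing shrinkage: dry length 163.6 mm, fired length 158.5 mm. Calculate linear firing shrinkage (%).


FS = (163.6 - 158.5) / 163.6 * 100 = 3.12%

3.12


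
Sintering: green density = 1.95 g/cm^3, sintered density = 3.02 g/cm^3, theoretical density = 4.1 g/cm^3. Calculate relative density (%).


Relative = 3.02 / 4.1 * 100 = 73.7%

73.7


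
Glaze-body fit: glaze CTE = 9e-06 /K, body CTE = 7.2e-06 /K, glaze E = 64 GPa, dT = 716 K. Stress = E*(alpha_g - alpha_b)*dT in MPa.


Stress = 64*1000*(9e-06 - 7.2e-06)*716 = 82.5 MPa

82.5


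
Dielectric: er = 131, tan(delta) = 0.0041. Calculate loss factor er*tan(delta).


Loss = 131 * 0.0041 = 0.537

0.537


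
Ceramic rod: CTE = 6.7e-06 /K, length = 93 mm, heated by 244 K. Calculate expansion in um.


dL = 6.7e-06 * 93 * 244 * 1000 = 152.036 um

152.036


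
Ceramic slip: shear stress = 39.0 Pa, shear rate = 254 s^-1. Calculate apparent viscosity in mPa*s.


eta = tau/gamma * 1000 = 39.0/254 * 1000 = 153.5 mPa*s

153.5


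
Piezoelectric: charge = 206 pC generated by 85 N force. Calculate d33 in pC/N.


d33 = 206 / 85 = 2.4 pC/N

2.4


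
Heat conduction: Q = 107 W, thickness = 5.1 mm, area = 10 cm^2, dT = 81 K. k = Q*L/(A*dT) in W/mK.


k = 107*5.1/1000/(10/10000*81) = 6.74 W/mK

6.74


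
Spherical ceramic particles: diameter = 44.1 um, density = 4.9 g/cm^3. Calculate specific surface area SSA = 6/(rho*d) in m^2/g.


SSA = 6 / (4.9 * 44.1) = 0.028 m^2/g

0.028


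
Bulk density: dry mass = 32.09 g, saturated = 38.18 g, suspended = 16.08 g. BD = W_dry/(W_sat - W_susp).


BD = 32.09 / (38.18 - 16.08) = 32.09 / 22.1 = 1.452 g/cm^3

1.452


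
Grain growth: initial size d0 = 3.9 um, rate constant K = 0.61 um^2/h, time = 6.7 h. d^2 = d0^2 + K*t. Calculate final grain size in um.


d^2 = 3.9^2 + 0.61*6.7 = 19.297
d = sqrt(19.297) = 4.39 um

4.39


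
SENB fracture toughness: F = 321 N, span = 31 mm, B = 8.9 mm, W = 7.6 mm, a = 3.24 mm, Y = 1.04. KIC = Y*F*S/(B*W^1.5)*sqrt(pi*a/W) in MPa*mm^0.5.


KIC = 1.04*321*31/(8.9*7.6^1.5)*sqrt(pi*3.24/7.6) = 64.23

64.23


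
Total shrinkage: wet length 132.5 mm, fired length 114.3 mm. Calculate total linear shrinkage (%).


TS = (132.5 - 114.3) / 132.5 * 100 = 13.74%

13.74


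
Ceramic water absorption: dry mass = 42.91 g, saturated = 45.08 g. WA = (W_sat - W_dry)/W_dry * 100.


WA = (45.08 - 42.91) / 42.91 * 100 = 5.06%

5.06


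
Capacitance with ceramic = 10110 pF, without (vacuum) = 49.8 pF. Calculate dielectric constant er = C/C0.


er = 10110 / 49.8 = 203.01

203.01


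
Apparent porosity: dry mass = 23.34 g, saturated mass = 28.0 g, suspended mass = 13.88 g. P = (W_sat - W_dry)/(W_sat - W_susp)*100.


P = (28.0 - 23.34) / (28.0 - 13.88) * 100 = 4.66 / 14.12 * 100 = 33.0%

33.0


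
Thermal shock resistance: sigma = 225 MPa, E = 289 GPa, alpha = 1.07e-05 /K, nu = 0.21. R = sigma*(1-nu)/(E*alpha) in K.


R = 225*(1-0.21)/(289*1000*1.07e-05) = 57 K

57


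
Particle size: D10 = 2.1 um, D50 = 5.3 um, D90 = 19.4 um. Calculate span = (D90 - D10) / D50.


Span = (19.4 - 2.1) / 5.3 = 17.3 / 5.3 = 3.264

3.264


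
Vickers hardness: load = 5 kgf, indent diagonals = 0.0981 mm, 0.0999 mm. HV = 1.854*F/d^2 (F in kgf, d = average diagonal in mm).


d_avg = (0.0981+0.0999)/2 = 0.099 mm
HV = 1.854*5/0.099^2 = 946

946


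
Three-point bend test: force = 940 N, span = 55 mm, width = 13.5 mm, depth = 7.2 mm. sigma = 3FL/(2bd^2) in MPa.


sigma = 3*940*55/(2*13.5*7.2^2) = 110.8 MPa

110.8


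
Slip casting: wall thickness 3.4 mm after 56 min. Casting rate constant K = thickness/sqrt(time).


K = 3.4 / sqrt(56) = 3.4 / 7.4833 = 0.454 mm/min^0.5

0.454


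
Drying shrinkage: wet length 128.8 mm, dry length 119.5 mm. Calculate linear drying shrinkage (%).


DS = (128.8 - 119.5) / 128.8 * 100 = 7.22%

7.22


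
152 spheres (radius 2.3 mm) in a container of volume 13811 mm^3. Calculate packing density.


V_sphere = 4/3*pi*2.3^3 = 50.965 mm^3
Total V = 152*50.965 = 7746.68 mm^3
PD = 7746.68 / 13811 = 0.561

0.561


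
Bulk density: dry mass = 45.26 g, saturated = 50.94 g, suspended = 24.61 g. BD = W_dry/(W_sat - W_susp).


BD = 45.26 / (50.94 - 24.61) = 45.26 / 26.33 = 1.719 g/cm^3

1.719


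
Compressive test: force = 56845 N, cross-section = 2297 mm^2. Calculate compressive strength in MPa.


CS = 56845 / 2297 = 24.7 MPa

24.7


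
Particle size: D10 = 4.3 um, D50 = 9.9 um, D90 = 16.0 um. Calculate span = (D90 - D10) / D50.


Span = (16.0 - 4.3) / 9.9 = 11.7 / 9.9 = 1.182

1.182


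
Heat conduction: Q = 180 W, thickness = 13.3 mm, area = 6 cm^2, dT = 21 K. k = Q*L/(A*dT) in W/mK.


k = 180*13.3/1000/(6/10000*21) = 190.0 W/mK

190.0


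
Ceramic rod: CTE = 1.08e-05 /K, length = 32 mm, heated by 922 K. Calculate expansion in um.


dL = 1.08e-05 * 32 * 922 * 1000 = 318.643 um

318.643


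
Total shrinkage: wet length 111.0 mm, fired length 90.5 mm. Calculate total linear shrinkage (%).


TS = (111.0 - 90.5) / 111.0 * 100 = 18.47%

18.47


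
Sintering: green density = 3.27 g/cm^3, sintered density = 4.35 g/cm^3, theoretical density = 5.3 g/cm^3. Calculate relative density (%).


Relative = 4.35 / 5.3 * 100 = 82.1%

82.1


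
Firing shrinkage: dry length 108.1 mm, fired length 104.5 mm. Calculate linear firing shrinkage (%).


FS = (108.1 - 104.5) / 108.1 * 100 = 3.33%

3.33


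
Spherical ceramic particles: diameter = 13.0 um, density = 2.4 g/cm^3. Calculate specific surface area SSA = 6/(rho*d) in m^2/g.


SSA = 6 / (2.4 * 13.0) = 0.192 m^2/g

0.192


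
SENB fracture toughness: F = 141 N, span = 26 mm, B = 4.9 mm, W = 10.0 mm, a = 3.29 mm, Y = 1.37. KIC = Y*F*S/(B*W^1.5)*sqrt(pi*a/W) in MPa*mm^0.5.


KIC = 1.37*141*26/(4.9*10.0^1.5)*sqrt(pi*3.29/10.0) = 32.95

32.95


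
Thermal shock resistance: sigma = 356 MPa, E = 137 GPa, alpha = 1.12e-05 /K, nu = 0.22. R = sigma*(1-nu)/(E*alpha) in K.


R = 356*(1-0.22)/(137*1000*1.12e-05) = 181 K

181


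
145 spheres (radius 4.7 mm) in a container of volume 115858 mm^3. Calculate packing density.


V_sphere = 4/3*pi*4.7^3 = 434.8928 mm^3
Total V = 145*434.8928 = 63059.456 mm^3
PD = 63059.456 / 115858 = 0.544

0.544


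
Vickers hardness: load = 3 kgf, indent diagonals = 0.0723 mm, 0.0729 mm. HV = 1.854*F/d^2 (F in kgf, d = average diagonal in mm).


d_avg = (0.0723+0.0729)/2 = 0.0726 mm
HV = 1.854*3/0.0726^2 = 1055

1055


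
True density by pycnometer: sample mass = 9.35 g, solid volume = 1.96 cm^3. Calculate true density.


TD = 9.35 / 1.96 = 4.77 g/cm^3

4.77


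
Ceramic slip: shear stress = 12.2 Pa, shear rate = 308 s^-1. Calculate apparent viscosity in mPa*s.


eta = tau/gamma * 1000 = 12.2/308 * 1000 = 39.6 mPa*s

39.6


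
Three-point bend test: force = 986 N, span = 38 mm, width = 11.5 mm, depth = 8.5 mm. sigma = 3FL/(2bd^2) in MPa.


sigma = 3*986*38/(2*11.5*8.5^2) = 67.6 MPa

67.6


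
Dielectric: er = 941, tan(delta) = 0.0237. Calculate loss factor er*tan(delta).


Loss = 941 * 0.0237 = 22.302

22.302


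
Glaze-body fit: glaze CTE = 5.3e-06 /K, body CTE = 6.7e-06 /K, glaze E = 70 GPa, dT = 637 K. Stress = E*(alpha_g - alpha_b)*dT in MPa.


Stress = 70*1000*(5.3e-06 - 6.7e-06)*637 = -62.4 MPa

-62.4


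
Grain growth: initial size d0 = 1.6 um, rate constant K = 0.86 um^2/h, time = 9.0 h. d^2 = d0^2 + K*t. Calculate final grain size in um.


d^2 = 1.6^2 + 0.86*9.0 = 10.3
d = sqrt(10.3) = 3.21 um

3.21


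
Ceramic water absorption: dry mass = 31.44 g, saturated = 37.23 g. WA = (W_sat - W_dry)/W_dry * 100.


WA = (37.23 - 31.44) / 31.44 * 100 = 18.42%

18.42


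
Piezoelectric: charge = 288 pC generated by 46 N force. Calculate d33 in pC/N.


d33 = 288 / 46 = 6.3 pC/N

6.3


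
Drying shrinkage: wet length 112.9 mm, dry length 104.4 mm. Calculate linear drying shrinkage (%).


DS = (112.9 - 104.4) / 112.9 * 100 = 7.53%

7.53


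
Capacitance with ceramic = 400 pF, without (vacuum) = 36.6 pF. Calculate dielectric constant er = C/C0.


er = 400 / 36.6 = 10.93

10.93


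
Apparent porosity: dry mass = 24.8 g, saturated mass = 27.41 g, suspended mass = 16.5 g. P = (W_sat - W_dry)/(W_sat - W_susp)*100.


P = (27.41 - 24.8) / (27.41 - 16.5) * 100 = 2.61 / 10.91 * 100 = 23.9%

23.9


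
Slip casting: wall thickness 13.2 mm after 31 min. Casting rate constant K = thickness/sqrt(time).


K = 13.2 / sqrt(31) = 13.2 / 5.5678 = 2.371 mm/min^0.5

2.371


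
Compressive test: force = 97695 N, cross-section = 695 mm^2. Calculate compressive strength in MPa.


CS = 97695 / 695 = 140.6 MPa

140.6


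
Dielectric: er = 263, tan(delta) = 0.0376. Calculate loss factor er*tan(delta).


Loss = 263 * 0.0376 = 9.889

9.889


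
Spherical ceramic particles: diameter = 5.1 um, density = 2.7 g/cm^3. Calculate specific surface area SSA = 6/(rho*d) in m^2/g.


SSA = 6 / (2.7 * 5.1) = 0.436 m^2/g

0.436


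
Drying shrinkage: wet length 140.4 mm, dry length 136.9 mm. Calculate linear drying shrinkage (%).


DS = (140.4 - 136.9) / 140.4 * 100 = 2.49%

2.49


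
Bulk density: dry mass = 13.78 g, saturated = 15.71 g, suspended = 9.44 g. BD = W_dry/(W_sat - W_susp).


BD = 13.78 / (15.71 - 9.44) = 13.78 / 6.27 = 2.198 g/cm^3

2.198


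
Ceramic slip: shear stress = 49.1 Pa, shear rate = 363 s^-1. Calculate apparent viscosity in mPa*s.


eta = tau/gamma * 1000 = 49.1/363 * 1000 = 135.3 mPa*s

135.3


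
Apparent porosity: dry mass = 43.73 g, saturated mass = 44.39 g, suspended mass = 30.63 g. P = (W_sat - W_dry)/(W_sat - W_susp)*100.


P = (44.39 - 43.73) / (44.39 - 30.63) * 100 = 0.66 / 13.76 * 100 = 4.8%

4.8


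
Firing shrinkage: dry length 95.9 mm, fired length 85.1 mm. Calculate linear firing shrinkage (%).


FS = (95.9 - 85.1) / 95.9 * 100 = 11.26%

11.26


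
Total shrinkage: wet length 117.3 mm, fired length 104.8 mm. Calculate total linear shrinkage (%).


TS = (117.3 - 104.8) / 117.3 * 100 = 10.66%

10.66


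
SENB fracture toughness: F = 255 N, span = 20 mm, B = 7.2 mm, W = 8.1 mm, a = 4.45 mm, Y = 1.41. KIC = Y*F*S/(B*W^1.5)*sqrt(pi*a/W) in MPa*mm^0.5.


KIC = 1.41*255*20/(7.2*8.1^1.5)*sqrt(pi*4.45/8.1) = 56.92

56.92


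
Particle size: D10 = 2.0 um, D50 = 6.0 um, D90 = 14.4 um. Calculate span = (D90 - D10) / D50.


Span = (14.4 - 2.0) / 6.0 = 12.4 / 6.0 = 2.067

2.067


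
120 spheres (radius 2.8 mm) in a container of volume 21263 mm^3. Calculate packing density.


V_sphere = 4/3*pi*2.8^3 = 91.9523 mm^3
Total V = 120*91.9523 = 11034.276 mm^3
PD = 11034.276 / 21263 = 0.519

0.519


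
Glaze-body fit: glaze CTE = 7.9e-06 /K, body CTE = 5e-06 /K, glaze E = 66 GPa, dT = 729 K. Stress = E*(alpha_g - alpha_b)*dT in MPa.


Stress = 66*1000*(7.9e-06 - 5e-06)*729 = 139.5 MPa

139.5


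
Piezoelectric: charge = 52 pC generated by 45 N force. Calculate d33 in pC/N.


d33 = 52 / 45 = 1.2 pC/N

1.2


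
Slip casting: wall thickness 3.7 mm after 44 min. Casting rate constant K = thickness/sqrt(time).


K = 3.7 / sqrt(44) = 3.7 / 6.6332 = 0.558 mm/min^0.5

0.558


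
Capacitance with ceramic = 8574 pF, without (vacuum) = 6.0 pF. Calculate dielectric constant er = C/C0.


er = 8574 / 6.0 = 1429.0

1429.0


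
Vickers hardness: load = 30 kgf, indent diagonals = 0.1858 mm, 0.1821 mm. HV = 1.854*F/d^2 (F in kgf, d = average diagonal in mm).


d_avg = (0.1858+0.1821)/2 = 0.18395 mm
HV = 1.854*30/0.18395^2 = 1644

1644


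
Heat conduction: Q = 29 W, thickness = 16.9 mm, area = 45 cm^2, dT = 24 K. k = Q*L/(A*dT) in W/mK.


k = 29*16.9/1000/(45/10000*24) = 4.54 W/mK

4.54


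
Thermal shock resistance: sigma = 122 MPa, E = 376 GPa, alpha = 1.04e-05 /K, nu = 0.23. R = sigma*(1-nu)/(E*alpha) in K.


R = 122*(1-0.23)/(376*1000*1.04e-05) = 24 K

24


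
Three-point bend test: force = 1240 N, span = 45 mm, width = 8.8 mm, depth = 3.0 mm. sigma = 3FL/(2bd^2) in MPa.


sigma = 3*1240*45/(2*8.8*3.0^2) = 1056.8 MPa

1056.8


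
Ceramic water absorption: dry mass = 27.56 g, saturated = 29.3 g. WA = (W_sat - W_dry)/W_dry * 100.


WA = (29.3 - 27.56) / 27.56 * 100 = 6.31%

6.31


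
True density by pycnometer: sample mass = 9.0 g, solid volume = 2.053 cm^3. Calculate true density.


TD = 9.0 / 2.053 = 4.384 g/cm^3

4.384


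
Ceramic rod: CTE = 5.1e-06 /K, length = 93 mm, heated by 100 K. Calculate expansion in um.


dL = 5.1e-06 * 93 * 100 * 1000 = 47.43 um

47.43


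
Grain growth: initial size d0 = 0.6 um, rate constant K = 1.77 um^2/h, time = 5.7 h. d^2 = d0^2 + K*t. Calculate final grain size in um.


d^2 = 0.6^2 + 1.77*5.7 = 10.449
d = sqrt(10.449) = 3.23 um

3.23


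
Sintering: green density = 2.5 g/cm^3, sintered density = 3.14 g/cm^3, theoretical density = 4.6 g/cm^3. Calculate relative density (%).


Relative = 3.14 / 4.6 * 100 = 68.3%

68.3


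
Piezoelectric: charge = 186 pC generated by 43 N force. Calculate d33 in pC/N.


d33 = 186 / 43 = 4.3 pC/N

4.3


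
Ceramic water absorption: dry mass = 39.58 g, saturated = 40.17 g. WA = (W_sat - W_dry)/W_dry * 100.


WA = (40.17 - 39.58) / 39.58 * 100 = 1.49%

1.49


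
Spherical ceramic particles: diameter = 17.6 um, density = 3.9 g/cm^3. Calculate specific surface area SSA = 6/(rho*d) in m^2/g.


SSA = 6 / (3.9 * 17.6) = 0.087 m^2/g

0.087


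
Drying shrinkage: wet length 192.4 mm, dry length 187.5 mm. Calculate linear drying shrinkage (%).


DS = (192.4 - 187.5) / 192.4 * 100 = 2.55%

2.55


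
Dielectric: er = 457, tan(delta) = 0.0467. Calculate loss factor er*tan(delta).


Loss = 457 * 0.0467 = 21.342

21.342


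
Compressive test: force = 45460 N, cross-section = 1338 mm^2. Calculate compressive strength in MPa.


CS = 45460 / 1338 = 34.0 MPa

34.0


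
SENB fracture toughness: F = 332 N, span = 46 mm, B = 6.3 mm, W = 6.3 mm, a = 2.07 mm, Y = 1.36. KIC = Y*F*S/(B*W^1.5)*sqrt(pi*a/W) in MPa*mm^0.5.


KIC = 1.36*332*46/(6.3*6.3^1.5)*sqrt(pi*2.07/6.3) = 211.82

211.82


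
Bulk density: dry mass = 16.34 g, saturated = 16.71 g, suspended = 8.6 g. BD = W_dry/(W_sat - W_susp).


BD = 16.34 / (16.71 - 8.6) = 16.34 / 8.11 = 2.015 g/cm^3

2.015


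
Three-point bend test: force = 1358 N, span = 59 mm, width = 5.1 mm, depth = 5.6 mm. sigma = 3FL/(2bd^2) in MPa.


sigma = 3*1358*59/(2*5.1*5.6^2) = 751.4 MPa

751.4


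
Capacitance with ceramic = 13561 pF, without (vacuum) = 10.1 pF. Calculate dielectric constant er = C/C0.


er = 13561 / 10.1 = 1342.67

1342.67


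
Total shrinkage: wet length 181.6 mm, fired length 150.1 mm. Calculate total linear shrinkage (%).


TS = (181.6 - 150.1) / 181.6 * 100 = 17.35%

17.35


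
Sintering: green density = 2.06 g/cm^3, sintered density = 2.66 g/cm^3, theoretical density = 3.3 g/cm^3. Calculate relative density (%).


Relative = 2.66 / 3.3 * 100 = 80.6%

80.6


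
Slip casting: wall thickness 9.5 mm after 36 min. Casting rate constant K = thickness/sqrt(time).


K = 9.5 / sqrt(36) = 9.5 / 6.0 = 1.583 mm/min^0.5

1.583


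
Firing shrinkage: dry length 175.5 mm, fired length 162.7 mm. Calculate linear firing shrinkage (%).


FS = (175.5 - 162.7) / 175.5 * 100 = 7.29%

7.29


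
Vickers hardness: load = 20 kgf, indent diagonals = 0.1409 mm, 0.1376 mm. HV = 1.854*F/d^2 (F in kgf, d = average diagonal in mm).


d_avg = (0.1409+0.1376)/2 = 0.13925 mm
HV = 1.854*20/0.13925^2 = 1912

1912


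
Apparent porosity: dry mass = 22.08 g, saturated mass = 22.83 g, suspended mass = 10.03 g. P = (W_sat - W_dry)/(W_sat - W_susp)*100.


P = (22.83 - 22.08) / (22.83 - 10.03) * 100 = 0.75 / 12.8 * 100 = 5.9%

5.9


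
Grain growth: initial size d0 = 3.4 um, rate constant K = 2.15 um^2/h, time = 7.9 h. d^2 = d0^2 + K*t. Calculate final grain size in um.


d^2 = 3.4^2 + 2.15*7.9 = 28.545
d = sqrt(28.545) = 5.34 um

5.34


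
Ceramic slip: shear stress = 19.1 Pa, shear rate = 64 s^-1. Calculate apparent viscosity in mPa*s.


eta = tau/gamma * 1000 = 19.1/64 * 1000 = 298.4 mPa*s

298.4


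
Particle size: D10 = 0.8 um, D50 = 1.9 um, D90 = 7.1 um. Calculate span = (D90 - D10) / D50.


Span = (7.1 - 0.8) / 1.9 = 6.3 / 1.9 = 3.316

3.316


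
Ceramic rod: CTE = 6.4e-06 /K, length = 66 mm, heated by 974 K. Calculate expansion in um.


dL = 6.4e-06 * 66 * 974 * 1000 = 411.418 um

411.418


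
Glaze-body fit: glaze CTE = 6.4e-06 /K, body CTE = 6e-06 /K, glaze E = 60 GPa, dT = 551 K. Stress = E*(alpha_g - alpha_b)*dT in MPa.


Stress = 60*1000*(6.4e-06 - 6e-06)*551 = 13.2 MPa

13.2


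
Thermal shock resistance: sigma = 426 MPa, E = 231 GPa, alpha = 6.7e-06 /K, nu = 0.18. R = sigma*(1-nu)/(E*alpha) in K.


R = 426*(1-0.18)/(231*1000*6.7e-06) = 226 K

226


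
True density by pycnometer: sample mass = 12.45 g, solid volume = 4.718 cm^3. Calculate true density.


TD = 12.45 / 4.718 = 2.639 g/cm^3

2.639


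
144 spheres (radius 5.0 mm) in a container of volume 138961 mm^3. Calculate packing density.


V_sphere = 4/3*pi*5.0^3 = 523.5988 mm^3
Total V = 144*523.5988 = 75398.2272 mm^3
PD = 75398.2272 / 138961 = 0.543

0.543


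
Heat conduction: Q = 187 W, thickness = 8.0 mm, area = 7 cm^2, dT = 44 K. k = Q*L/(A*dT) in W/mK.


k = 187*8.0/1000/(7/10000*44) = 48.57 W/mK

48.57


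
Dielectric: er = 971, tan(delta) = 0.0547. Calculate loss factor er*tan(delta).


Loss = 971 * 0.0547 = 53.114

53.114


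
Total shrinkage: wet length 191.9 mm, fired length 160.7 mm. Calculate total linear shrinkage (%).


TS = (191.9 - 160.7) / 191.9 * 100 = 16.26%

16.26


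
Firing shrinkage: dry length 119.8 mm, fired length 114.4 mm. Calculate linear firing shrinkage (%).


FS = (119.8 - 114.4) / 119.8 * 100 = 4.51%

4.51


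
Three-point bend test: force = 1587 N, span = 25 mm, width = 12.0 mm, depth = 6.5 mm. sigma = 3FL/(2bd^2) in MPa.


sigma = 3*1587*25/(2*12.0*6.5^2) = 117.4 MPa

117.4


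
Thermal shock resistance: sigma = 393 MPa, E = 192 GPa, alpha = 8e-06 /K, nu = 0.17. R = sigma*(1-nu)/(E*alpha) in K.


R = 393*(1-0.17)/(192*1000*8e-06) = 212 K

212


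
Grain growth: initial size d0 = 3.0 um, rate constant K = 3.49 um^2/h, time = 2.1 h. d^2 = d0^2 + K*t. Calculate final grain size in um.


d^2 = 3.0^2 + 3.49*2.1 = 16.329
d = sqrt(16.329) = 4.04 um

4.04


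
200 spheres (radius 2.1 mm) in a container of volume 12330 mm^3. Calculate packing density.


V_sphere = 4/3*pi*2.1^3 = 38.7924 mm^3
Total V = 200*38.7924 = 7758.48 mm^3
PD = 7758.48 / 12330 = 0.629

0.629


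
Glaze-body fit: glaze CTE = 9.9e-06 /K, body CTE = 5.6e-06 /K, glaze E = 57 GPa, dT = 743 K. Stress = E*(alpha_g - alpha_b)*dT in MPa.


Stress = 57*1000*(9.9e-06 - 5.6e-06)*743 = 182.1 MPa

182.1


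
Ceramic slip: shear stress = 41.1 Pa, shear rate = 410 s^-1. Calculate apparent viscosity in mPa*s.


eta = tau/gamma * 1000 = 41.1/410 * 1000 = 100.2 mPa*s

100.2


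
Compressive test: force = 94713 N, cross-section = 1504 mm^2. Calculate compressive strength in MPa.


CS = 94713 / 1504 = 63.0 MPa

63.0


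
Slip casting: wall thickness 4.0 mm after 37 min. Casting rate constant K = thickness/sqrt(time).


K = 4.0 / sqrt(37) = 4.0 / 6.0828 = 0.658 mm/min^0.5

0.658


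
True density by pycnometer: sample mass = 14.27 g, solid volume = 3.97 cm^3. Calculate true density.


TD = 14.27 / 3.97 = 3.594 g/cm^3

3.594


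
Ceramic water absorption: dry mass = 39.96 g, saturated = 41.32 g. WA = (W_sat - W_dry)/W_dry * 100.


WA = (41.32 - 39.96) / 39.96 * 100 = 3.4%

3.4


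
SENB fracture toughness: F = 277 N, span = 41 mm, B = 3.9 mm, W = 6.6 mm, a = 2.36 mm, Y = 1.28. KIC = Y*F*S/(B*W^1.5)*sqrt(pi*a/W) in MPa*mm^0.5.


KIC = 1.28*277*41/(3.9*6.6^1.5)*sqrt(pi*2.36/6.6) = 233.0

233.0


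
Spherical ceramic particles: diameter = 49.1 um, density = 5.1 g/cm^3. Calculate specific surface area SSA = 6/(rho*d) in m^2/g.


SSA = 6 / (5.1 * 49.1) = 0.024 m^2/g

0.024


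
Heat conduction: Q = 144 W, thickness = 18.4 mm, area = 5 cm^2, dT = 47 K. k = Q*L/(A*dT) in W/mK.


k = 144*18.4/1000/(5/10000*47) = 112.75 W/mK

112.75


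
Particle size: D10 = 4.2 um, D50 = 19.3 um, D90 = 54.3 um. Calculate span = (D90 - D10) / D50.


Span = (54.3 - 4.2) / 19.3 = 50.1 / 19.3 = 2.596

2.596


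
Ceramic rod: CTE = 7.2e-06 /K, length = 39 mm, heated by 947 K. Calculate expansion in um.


dL = 7.2e-06 * 39 * 947 * 1000 = 265.918 um

265.918


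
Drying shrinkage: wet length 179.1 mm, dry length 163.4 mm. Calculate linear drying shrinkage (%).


DS = (179.1 - 163.4) / 179.1 * 100 = 8.77%

8.77


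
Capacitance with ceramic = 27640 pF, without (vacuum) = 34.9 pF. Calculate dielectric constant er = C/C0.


er = 27640 / 34.9 = 791.98

791.98


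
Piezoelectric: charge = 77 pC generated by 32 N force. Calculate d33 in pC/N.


d33 = 77 / 32 = 2.4 pC/N

2.4


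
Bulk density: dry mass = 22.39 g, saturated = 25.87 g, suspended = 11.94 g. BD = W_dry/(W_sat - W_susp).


BD = 22.39 / (25.87 - 11.94) = 22.39 / 13.93 = 1.607 g/cm^3

1.607


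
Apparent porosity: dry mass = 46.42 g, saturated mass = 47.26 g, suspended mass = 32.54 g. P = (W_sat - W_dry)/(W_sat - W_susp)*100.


P = (47.26 - 46.42) / (47.26 - 32.54) * 100 = 0.84 / 14.72 * 100 = 5.7%

5.7


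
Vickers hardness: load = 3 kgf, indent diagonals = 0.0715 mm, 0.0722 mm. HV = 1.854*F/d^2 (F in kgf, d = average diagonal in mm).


d_avg = (0.0715+0.0722)/2 = 0.07185 mm
HV = 1.854*3/0.07185^2 = 1077

1077


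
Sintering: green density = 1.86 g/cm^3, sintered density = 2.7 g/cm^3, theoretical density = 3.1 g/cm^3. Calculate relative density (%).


Relative = 2.7 / 3.1 * 100 = 87.1%

87.1


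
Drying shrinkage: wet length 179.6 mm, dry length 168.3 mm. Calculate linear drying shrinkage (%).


DS = (179.6 - 168.3) / 179.6 * 100 = 6.29%

6.29


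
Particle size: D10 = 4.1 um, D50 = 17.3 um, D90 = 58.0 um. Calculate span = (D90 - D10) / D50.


Span = (58.0 - 4.1) / 17.3 = 53.9 / 17.3 = 3.116

3.116


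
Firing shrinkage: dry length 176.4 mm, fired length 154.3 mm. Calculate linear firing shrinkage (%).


FS = (176.4 - 154.3) / 176.4 * 100 = 12.53%

12.53


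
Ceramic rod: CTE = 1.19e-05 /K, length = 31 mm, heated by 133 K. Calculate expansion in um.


dL = 1.19e-05 * 31 * 133 * 1000 = 49.064 um

49.064


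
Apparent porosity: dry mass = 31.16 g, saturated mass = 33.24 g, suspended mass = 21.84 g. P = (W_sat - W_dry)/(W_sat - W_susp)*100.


P = (33.24 - 31.16) / (33.24 - 21.84) * 100 = 2.08 / 11.4 * 100 = 18.2%

18.2


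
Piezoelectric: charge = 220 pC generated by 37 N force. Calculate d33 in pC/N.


d33 = 220 / 37 = 5.9 pC/N

5.9


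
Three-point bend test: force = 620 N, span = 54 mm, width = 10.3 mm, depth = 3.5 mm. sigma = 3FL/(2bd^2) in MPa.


sigma = 3*620*54/(2*10.3*3.5^2) = 398.0 MPa

398.0


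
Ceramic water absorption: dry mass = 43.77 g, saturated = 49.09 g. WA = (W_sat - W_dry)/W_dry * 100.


WA = (49.09 - 43.77) / 43.77 * 100 = 12.15%

12.15


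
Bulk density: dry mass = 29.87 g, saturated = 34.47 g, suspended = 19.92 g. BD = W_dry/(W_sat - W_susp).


BD = 29.87 / (34.47 - 19.92) = 29.87 / 14.55 = 2.053 g/cm^3

2.053


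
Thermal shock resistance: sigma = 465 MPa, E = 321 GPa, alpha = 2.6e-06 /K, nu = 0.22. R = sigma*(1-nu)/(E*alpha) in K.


R = 465*(1-0.22)/(321*1000*2.6e-06) = 435 K

435


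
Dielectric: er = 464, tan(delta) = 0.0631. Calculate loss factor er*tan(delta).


Loss = 464 * 0.0631 = 29.278

29.278


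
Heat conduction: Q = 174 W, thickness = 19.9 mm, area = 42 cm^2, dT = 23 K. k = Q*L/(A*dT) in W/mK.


k = 174*19.9/1000/(42/10000*23) = 35.84 W/mK

35.84


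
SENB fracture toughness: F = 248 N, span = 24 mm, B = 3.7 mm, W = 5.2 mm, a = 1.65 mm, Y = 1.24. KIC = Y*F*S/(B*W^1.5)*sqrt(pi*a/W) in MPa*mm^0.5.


KIC = 1.24*248*24/(3.7*5.2^1.5)*sqrt(pi*1.65/5.2) = 167.96

167.96


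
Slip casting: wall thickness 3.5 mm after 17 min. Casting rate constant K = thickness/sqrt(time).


K = 3.5 / sqrt(17) = 3.5 / 4.1231 = 0.849 mm/min^0.5

0.849


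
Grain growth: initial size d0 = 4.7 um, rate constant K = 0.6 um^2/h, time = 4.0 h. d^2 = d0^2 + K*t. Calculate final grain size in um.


d^2 = 4.7^2 + 0.6*4.0 = 24.49
d = sqrt(24.49) = 4.95 um

4.95


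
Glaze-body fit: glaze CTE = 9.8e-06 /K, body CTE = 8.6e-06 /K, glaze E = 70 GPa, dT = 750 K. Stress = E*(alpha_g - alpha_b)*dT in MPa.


Stress = 70*1000*(9.8e-06 - 8.6e-06)*750 = 63.0 MPa

63.0


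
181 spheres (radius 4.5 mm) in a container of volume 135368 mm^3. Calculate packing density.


V_sphere = 4/3*pi*4.5^3 = 381.7035 mm^3
Total V = 181*381.7035 = 69088.3335 mm^3
PD = 69088.3335 / 135368 = 0.51

0.51


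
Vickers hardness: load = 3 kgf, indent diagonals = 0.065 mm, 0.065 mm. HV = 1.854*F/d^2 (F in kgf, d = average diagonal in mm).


d_avg = (0.065+0.065)/2 = 0.065 mm
HV = 1.854*3/0.065^2 = 1316

1316


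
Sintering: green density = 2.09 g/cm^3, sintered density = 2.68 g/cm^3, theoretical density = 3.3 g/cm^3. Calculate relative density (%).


Relative = 2.68 / 3.3 * 100 = 81.2%

81.2


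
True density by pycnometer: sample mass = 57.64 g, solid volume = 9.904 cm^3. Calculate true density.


TD = 57.64 / 9.904 = 5.82 g/cm^3

5.82


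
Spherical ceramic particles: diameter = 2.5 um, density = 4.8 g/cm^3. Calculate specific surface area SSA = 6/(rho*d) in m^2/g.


SSA = 6 / (4.8 * 2.5) = 0.5 m^2/g

0.5


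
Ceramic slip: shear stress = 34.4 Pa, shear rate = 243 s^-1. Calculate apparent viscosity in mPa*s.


eta = tau/gamma * 1000 = 34.4/243 * 1000 = 141.6 mPa*s

141.6


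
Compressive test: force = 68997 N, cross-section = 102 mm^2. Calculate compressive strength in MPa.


CS = 68997 / 102 = 676.4 MPa

676.4


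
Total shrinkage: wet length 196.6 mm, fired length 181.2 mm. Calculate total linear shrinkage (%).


TS = (196.6 - 181.2) / 196.6 * 100 = 7.83%

7.83


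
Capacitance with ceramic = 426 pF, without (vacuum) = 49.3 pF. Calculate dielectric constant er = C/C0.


er = 426 / 49.3 = 8.64

8.64


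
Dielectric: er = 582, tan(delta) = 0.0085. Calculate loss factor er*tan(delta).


Loss = 582 * 0.0085 = 4.947

4.947


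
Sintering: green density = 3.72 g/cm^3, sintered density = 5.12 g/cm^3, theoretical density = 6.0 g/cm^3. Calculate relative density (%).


Relative = 5.12 / 6.0 * 100 = 85.3%

85.3


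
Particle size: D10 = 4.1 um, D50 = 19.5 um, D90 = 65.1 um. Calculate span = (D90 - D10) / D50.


Span = (65.1 - 4.1) / 19.5 = 61.0 / 19.5 = 3.128

3.128


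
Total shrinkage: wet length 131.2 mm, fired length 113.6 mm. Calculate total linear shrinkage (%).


TS = (131.2 - 113.6) / 131.2 * 100 = 13.41%

13.41


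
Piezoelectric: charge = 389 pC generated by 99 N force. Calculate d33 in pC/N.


d33 = 389 / 99 = 3.9 pC/N

3.9


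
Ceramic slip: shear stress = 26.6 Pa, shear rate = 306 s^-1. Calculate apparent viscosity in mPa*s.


eta = tau/gamma * 1000 = 26.6/306 * 1000 = 86.9 mPa*s

86.9


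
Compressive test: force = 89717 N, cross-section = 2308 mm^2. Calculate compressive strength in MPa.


CS = 89717 / 2308 = 38.9 MPa

38.9


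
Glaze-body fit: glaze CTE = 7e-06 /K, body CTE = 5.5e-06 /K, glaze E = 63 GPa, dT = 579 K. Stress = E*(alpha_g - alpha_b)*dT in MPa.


Stress = 63*1000*(7e-06 - 5.5e-06)*579 = 54.7 MPa

54.7


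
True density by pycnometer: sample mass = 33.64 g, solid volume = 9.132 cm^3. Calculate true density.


TD = 33.64 / 9.132 = 3.684 g/cm^3

3.684


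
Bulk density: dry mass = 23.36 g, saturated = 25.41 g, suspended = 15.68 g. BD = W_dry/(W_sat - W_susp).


BD = 23.36 / (25.41 - 15.68) = 23.36 / 9.73 = 2.401 g/cm^3

2.401


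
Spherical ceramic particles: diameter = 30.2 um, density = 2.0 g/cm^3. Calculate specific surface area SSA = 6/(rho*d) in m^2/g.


SSA = 6 / (2.0 * 30.2) = 0.099 m^2/g

0.099


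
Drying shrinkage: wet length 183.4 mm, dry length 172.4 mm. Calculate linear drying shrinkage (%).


DS = (183.4 - 172.4) / 183.4 * 100 = 6.0%

6.0


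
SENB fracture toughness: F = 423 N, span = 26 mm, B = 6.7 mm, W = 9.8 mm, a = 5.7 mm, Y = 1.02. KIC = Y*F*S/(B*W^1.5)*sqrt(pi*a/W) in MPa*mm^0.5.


KIC = 1.02*423*26/(6.7*9.8^1.5)*sqrt(pi*5.7/9.8) = 73.77

73.77


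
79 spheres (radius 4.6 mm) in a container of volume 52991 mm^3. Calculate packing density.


V_sphere = 4/3*pi*4.6^3 = 407.7201 mm^3
Total V = 79*407.7201 = 32209.8879 mm^3
PD = 32209.8879 / 52991 = 0.608

0.608


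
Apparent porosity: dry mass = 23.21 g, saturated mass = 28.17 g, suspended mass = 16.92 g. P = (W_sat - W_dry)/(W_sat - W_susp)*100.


P = (28.17 - 23.21) / (28.17 - 16.92) * 100 = 4.96 / 11.25 * 100 = 44.1%

44.1


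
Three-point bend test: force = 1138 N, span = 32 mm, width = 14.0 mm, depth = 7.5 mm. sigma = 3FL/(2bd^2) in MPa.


sigma = 3*1138*32/(2*14.0*7.5^2) = 69.4 MPa

69.4


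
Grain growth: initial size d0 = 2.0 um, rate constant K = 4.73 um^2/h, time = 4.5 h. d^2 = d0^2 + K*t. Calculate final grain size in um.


d^2 = 2.0^2 + 4.73*4.5 = 25.285
d = sqrt(25.285) = 5.03 um

5.03


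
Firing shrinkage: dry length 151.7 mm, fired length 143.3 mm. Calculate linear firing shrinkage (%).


FS = (151.7 - 143.3) / 151.7 * 100 = 5.54%

5.54


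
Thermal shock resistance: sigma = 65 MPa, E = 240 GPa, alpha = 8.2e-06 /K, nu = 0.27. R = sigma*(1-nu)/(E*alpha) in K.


R = 65*(1-0.27)/(240*1000*8.2e-06) = 24 K

24


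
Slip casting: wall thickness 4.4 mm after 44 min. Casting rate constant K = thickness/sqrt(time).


K = 4.4 / sqrt(44) = 4.4 / 6.6332 = 0.663 mm/min^0.5

0.663


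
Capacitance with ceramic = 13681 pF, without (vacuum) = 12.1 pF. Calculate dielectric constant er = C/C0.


er = 13681 / 12.1 = 1130.66

1130.66


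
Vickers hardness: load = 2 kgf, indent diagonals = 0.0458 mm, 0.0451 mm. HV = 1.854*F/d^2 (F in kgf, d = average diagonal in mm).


d_avg = (0.0458+0.0451)/2 = 0.04545 mm
HV = 1.854*2/0.04545^2 = 1795

1795


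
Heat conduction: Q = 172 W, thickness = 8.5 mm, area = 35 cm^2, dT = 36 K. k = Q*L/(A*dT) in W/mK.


k = 172*8.5/1000/(35/10000*36) = 11.6 W/mK

11.6


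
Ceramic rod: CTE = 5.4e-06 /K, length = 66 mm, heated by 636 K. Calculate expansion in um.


dL = 5.4e-06 * 66 * 636 * 1000 = 226.67 um

226.67


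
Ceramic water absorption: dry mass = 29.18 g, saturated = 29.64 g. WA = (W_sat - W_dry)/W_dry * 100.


WA = (29.64 - 29.18) / 29.18 * 100 = 1.58%

1.58


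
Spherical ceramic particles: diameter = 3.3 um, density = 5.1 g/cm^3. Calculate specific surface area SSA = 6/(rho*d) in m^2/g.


SSA = 6 / (5.1 * 3.3) = 0.357 m^2/g

0.357


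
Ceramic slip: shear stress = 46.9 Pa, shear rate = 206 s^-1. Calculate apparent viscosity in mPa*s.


eta = tau/gamma * 1000 = 46.9/206 * 1000 = 227.7 mPa*s

227.7


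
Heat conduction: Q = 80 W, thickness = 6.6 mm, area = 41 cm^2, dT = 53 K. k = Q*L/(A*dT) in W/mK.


k = 80*6.6/1000/(41/10000*53) = 2.43 W/mK

2.43


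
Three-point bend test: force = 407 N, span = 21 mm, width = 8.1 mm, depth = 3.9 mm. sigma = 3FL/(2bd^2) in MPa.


sigma = 3*407*21/(2*8.1*3.9^2) = 104.1 MPa

104.1


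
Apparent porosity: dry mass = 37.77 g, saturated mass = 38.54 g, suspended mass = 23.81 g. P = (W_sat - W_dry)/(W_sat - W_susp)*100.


P = (38.54 - 37.77) / (38.54 - 23.81) * 100 = 0.77 / 14.73 * 100 = 5.2%

5.2


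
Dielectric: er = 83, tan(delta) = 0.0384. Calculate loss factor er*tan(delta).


Loss = 83 * 0.0384 = 3.187

3.187


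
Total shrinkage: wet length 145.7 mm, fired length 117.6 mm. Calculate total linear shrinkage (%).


TS = (145.7 - 117.6) / 145.7 * 100 = 19.29%

19.29


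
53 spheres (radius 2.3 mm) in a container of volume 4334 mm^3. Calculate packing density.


V_sphere = 4/3*pi*2.3^3 = 50.965 mm^3
Total V = 53*50.965 = 2701.145 mm^3
PD = 2701.145 / 4334 = 0.623

0.623


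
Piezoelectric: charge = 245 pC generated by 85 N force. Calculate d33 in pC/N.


d33 = 245 / 85 = 2.9 pC/N

2.9


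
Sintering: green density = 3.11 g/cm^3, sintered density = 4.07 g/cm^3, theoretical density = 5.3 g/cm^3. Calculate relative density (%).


Relative = 4.07 / 5.3 * 100 = 76.8%

76.8


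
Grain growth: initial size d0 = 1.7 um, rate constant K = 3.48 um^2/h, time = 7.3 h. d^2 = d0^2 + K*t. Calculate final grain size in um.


d^2 = 1.7^2 + 3.48*7.3 = 28.294
d = sqrt(28.294) = 5.32 um

5.32


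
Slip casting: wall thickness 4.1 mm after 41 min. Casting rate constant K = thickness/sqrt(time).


K = 4.1 / sqrt(41) = 4.1 / 6.4031 = 0.64 mm/min^0.5

0.64


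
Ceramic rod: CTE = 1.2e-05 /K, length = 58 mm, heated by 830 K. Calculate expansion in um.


dL = 1.2e-05 * 58 * 830 * 1000 = 577.68 um

577.68


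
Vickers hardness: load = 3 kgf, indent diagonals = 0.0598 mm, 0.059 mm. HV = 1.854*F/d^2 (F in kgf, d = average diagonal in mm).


d_avg = (0.0598+0.059)/2 = 0.0594 mm
HV = 1.854*3/0.0594^2 = 1576

1576


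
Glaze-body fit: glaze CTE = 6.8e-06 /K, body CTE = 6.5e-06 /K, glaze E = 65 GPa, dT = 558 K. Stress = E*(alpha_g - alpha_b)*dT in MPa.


Stress = 65*1000*(6.8e-06 - 6.5e-06)*558 = 10.9 MPa

10.9


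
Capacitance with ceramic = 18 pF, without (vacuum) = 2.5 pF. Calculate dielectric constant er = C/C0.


er = 18 / 2.5 = 7.2

7.2


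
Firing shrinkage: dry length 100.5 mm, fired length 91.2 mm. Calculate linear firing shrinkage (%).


FS = (100.5 - 91.2) / 100.5 * 100 = 9.25%

9.25


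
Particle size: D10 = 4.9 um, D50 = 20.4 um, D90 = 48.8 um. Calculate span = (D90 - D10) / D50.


Span = (48.8 - 4.9) / 20.4 = 43.9 / 20.4 = 2.152

2.152


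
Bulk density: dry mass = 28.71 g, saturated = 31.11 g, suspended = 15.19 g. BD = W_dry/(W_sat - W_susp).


BD = 28.71 / (31.11 - 15.19) = 28.71 / 15.92 = 1.803 g/cm^3

1.803
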